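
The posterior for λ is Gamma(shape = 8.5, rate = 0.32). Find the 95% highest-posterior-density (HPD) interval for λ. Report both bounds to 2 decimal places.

[10.30, 44.71]

The posterior is unimodal and skewed, so the HPD interval has equal density at both endpoints and is the shortest 95% interval.
Solving f(10.30) = f(44.71) with F(44.71) − F(10.30) = 0.95 gives [10.30, 44.71].
For comparison, the equal-tailed interval is [11.82, 47.17]; the HPD is narrower and shifted toward the mode.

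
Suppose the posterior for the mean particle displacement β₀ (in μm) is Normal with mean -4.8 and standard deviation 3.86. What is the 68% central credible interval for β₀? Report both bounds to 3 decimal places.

[-8.639, -0.961]

The posterior is symmetric, so the 68% equal-tailed interval is β₀ = -4.8 ± z·3.86 with z = 0.994.
Half-width: 0.994 × 3.86 = 3.839.
-4.8 − 3.839 = -8.639; -4.8 + 3.839 = -0.961.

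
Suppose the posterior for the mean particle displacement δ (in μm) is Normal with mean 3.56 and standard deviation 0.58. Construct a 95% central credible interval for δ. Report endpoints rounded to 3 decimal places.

The posterior is symmetric, so the 95% equal-tailed interval is δ = 3.56 ± z·0.58 with z = 1.960.
Half-width: 1.960 × 0.58 = 1.137.
3.56 − 1.137 = 2.423; 3.56 + 1.137 = 4.697.

[2.423, 4.697]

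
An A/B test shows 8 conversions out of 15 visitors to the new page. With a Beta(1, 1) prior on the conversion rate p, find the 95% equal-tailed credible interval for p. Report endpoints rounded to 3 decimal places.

[0.299, 0.753]

Posterior: Beta(1+8, 1+7) = Beta(9, 8).
Equal-tailed 95% interval: the 0.025 and 0.975 quantiles of Beta(9, 8).
Posterior mean ≈ 0.529, SD ≈ 0.118; a Normal approximation gives roughly [0.299, 0.760].
Exact: F⁻¹(0.025) = 0.299; F⁻¹(0.975) = 0.753.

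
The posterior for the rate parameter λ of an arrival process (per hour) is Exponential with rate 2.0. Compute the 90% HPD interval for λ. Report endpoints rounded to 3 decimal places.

[0.000, 1.151]

The exponential density is strictly decreasing on [0, ∞), so the HPD interval is anchored at 0: [0, q] with P(λ ≤ q) = 0.90.
q = −ln(1 − 0.90) / 2.0 = 2.3026 / 2.0 = 1.151.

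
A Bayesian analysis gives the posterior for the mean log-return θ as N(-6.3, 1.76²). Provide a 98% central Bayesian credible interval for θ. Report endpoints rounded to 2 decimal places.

The posterior is symmetric, so the 98% equal-tailed interval is θ = -6.3 ± z·1.76 with z = 2.326.
Half-width: 2.326 × 1.76 = 4.09.
-6.3 − 4.09 = -10.39; -6.3 + 4.09 = -2.21.

[-10.39, -2.21]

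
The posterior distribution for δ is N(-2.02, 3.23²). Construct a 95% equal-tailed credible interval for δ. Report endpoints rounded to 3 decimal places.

The posterior is symmetric, so the 95% equal-tailed interval is δ = -2.02 ± z·3.23 with z = 1.960.
Half-width: 1.960 × 3.23 = 6.331.
-2.02 − 6.331 = -8.351; -2.02 + 6.331 = 4.311.

[-8.351, 4.311]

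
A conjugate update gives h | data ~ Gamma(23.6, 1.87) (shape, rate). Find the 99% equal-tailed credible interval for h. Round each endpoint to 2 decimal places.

Posterior: Gamma(shape 23.6, rate 1.87).
Equal-tailed 99% interval: Gamma(23.6, 1.87) quantiles at 0.005 and 0.995.
Posterior mean ≈ 12.62, SD ≈ 2.60; a Normal approximation gives roughly [5.93, 19.31].
Exact: lower = 6.93; upper = 20.31.

[6.93, 20.31]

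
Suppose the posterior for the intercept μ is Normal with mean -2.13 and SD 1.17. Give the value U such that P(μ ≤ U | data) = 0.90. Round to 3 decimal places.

Need U with P(μ ≤ U) = 0.90: U = -2.13 + z_{0.1}·1.17.
z = 1.282; U = -2.13 + 1.282 × 1.17 = -0.631.

-0.631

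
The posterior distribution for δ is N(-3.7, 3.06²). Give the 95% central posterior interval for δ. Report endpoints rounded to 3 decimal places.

The posterior is symmetric, so the 95% equal-tailed interval is δ = -3.7 ± z·3.06 with z = 1.960.
Half-width: 1.960 × 3.06 = 5.997.
-3.7 − 5.997 = -9.697; -3.7 + 5.997 = 2.297.

[-9.697, 2.297]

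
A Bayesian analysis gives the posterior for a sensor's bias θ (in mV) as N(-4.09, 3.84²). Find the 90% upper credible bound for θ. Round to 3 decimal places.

Need U with P(θ ≤ U) = 0.90: U = -4.09 + z_{0.1}·3.84.
z = 1.282; U = -4.09 + 1.282 × 3.84 = 0.831.

0.831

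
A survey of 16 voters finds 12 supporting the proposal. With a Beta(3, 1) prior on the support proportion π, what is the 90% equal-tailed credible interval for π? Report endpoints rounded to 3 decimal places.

Posterior: Beta(3+12, 1+4) = Beta(15, 5).
Equal-tailed 90% interval: the 0.05 and 0.95 quantiles of Beta(15, 5).
Posterior mean ≈ 0.750, SD ≈ 0.094; a Normal approximation gives roughly [0.595, 0.905].
Exact: F⁻¹(0.05) = 0.581; F⁻¹(0.95) = 0.890.

[0.581, 0.890]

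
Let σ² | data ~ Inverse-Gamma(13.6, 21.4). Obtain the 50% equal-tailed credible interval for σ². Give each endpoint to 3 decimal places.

Inverse-Gamma(13.6, 21.4) quantiles: F⁻¹(0.25) and F⁻¹(0.75).
Equivalently, 1/σ² ~ Gamma(13.6, rate = 21.4); invert its 0.75 and 0.25 quantiles.
Posterior mean ≈ 1.698, SD ≈ 0.499; a Normal approximation gives roughly [1.362, 2.035].
Exact: lower = 1.348; upper = 1.952.

[1.348, 1.952]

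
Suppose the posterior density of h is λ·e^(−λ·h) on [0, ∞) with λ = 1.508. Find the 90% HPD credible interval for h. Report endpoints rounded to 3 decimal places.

The exponential density is strictly decreasing on [0, ∞), so the HPD interval is anchored at 0: [0, q] with P(h ≤ q) = 0.90.
q = −ln(1 − 0.90) / 1.508 = 2.3026 / 1.508 = 1.527.

[0.000, 1.527]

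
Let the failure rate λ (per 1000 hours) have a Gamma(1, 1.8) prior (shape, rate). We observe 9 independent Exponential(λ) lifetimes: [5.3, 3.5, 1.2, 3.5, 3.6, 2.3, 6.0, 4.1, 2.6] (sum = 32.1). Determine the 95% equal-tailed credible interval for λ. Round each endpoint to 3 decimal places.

Posterior: Gamma(1+9, 1.8+32.1) = Gamma(10, 33.9) (shape, rate).
Equal-tailed 95% interval: Gamma(10, 33.9) quantiles at 0.025 and 0.975.
Posterior mean ≈ 0.295, SD ≈ 0.093; a Normal approximation gives roughly [0.112, 0.478].
Exact: lower = 0.141; upper = 0.504.

[0.141, 0.504]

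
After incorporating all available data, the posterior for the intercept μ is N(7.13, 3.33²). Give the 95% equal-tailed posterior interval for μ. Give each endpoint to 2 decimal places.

The posterior is symmetric, so the 95% equal-tailed interval is μ = 7.13 ± z·3.33 with z = 1.960.
Half-width: 1.960 × 3.33 = 6.53.
7.13 − 6.53 = 0.60; 7.13 + 6.53 = 13.66.

[0.60, 13.66]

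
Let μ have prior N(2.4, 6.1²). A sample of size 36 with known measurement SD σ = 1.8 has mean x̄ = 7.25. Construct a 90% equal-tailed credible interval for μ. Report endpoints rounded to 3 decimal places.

Posterior precision = 1/6.1² + 36/1.8² = 0.0269 + 11.1111 = 11.1380, so posterior SD = 0.2996.
Posterior mean = (2.4/6.1² + 36·7.25/1.8²) / 11.1380 = 7.2383.
Interval: 7.2383 ± 1.645 × 0.2996 → [6.745, 7.731].

[6.745, 7.731]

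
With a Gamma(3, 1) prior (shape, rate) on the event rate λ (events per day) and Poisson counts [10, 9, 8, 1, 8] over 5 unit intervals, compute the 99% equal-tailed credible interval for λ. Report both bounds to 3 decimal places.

[4.132, 9.493]

Posterior: Gamma(3+36, 1+5) = Gamma(39, 6) (shape, rate).
Equal-tailed 99% interval: Gamma(39, 6) quantiles at 0.005 and 0.995.
Posterior mean ≈ 6.500, SD ≈ 1.041; a Normal approximation gives roughly [3.819, 9.181].
Exact: lower = 4.132; upper = 9.493.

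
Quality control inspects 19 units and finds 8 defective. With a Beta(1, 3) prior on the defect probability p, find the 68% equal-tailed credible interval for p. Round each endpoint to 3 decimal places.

[0.290, 0.492]

Posterior: Beta(1+8, 3+11) = Beta(9, 14).
Equal-tailed 68% interval: the 0.16 and 0.84 quantiles of Beta(9, 14).
Posterior mean ≈ 0.391, SD ≈ 0.100; a Normal approximation gives roughly [0.292, 0.490].
Exact: F⁻¹(0.16) = 0.290; F⁻¹(0.84) = 0.492.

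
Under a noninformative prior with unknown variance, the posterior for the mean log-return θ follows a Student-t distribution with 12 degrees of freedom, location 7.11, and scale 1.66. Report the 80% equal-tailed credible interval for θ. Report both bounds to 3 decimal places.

The t_12 distribution is symmetric; the 80% interval is 7.11 ± t·1.66 with t_{0.9,12} = 1.356.
Half-width: 1.356 × 1.66 = 2.251.
7.11 − 2.251 = 4.859; 7.11 + 2.251 = 9.361.

[4.859, 9.361]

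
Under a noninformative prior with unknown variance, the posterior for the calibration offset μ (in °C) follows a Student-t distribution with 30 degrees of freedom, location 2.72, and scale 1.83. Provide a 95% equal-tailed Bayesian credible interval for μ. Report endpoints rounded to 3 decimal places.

[-1.017, 6.457]

The t_30 distribution is symmetric; the 95% interval is 2.72 ± t·1.83 with t_{0.975,30} = 2.042.
Half-width: 2.042 × 1.83 = 3.737.
2.72 − 3.737 = -1.017; 2.72 + 3.737 = 6.457.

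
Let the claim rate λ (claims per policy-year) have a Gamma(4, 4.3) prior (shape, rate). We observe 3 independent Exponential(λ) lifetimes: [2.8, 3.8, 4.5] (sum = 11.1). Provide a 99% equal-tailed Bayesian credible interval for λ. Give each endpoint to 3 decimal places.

[0.132, 1.017]

Posterior: Gamma(4+3, 4.3+11.1) = Gamma(7, 15.4) (shape, rate).
Equal-tailed 99% interval: Gamma(7, 15.4) quantiles at 0.005 and 0.995.
Posterior mean ≈ 0.455, SD ≈ 0.172; a Normal approximation gives roughly [0.012, 0.897].
Exact: lower = 0.132; upper = 1.017.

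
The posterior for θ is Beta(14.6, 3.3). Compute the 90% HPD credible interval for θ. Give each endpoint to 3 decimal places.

The posterior is unimodal and skewed, so the HPD interval has equal density at both endpoints and is the shortest 90% interval.
Solving f(0.680) = f(0.958) with F(0.958) − F(0.680) = 0.90 gives [0.680, 0.958].
For comparison, the equal-tailed interval is [0.651, 0.940]; the HPD is narrower and shifted toward the mode.

[0.680, 0.958]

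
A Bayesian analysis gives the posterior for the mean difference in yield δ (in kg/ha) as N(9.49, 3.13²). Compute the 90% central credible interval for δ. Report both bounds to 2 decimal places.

[4.34, 14.64]

The posterior is symmetric, so the 90% equal-tailed interval is δ = 9.49 ± z·3.13 with z = 1.645.
Half-width: 1.645 × 3.13 = 5.15.
9.49 − 5.15 = 4.34; 9.49 + 5.15 = 14.64.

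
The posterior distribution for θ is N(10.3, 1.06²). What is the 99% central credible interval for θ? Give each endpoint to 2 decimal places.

The posterior is symmetric, so the 99% equal-tailed interval is θ = 10.3 ± z·1.06 with z = 2.576.
Half-width: 2.576 × 1.06 = 2.73.
10.3 − 2.73 = 7.57; 10.3 + 2.73 = 13.03.

[7.57, 13.03]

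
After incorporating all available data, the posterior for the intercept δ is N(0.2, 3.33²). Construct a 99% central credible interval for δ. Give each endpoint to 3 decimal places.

[-8.378, 8.778]

The posterior is symmetric, so the 99% equal-tailed interval is δ = 0.2 ± z·3.33 with z = 2.576.
Half-width: 2.576 × 3.33 = 8.578.
0.2 − 8.578 = -8.378; 0.2 + 8.578 = 8.778.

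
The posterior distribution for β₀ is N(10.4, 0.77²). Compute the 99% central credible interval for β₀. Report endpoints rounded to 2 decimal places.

[8.42, 12.38]

The posterior is symmetric, so the 99% equal-tailed interval is β₀ = 10.4 ± z·0.77 with z = 2.576.
Half-width: 2.576 × 0.77 = 1.98.
10.4 − 1.98 = 8.42; 10.4 + 1.98 = 12.38.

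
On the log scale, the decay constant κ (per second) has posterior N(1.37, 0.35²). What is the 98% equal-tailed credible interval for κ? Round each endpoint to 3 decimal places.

On the log scale the 98% interval is 1.37 ± 2.326 × 0.35 = [0.5558, 2.1842].
Exponentiate: [e^0.5558, e^2.1842] = [1.743, 8.884].

[1.743, 8.884]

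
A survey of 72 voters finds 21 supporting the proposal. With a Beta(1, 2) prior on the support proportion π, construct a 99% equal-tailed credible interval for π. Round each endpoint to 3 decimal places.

Posterior: Beta(1+21, 2+51) = Beta(22, 53).
Equal-tailed 99% interval: the 0.005 and 0.995 quantiles of Beta(22, 53).
Posterior mean ≈ 0.293, SD ≈ 0.052; a Normal approximation gives roughly [0.159, 0.428].
Exact: F⁻¹(0.005) = 0.171; F⁻¹(0.995) = 0.436.

[0.171, 0.436]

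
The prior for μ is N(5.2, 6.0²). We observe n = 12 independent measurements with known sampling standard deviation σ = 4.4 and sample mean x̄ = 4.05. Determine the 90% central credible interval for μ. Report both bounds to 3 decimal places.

Posterior precision = 1/6.0² + 12/4.4² = 0.0278 + 0.6198 = 0.6476, so posterior SD = 1.2426.
Posterior mean = (5.2/6.0² + 12·4.05/4.4²) / 0.6476 = 4.0993.
Interval: 4.0993 ± 1.645 × 1.2426 → [2.055, 6.143].

[2.055, 6.143]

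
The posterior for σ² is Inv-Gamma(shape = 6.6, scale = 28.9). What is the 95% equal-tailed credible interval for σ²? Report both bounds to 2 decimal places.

Inverse-Gamma(6.6, 28.9) quantiles: F⁻¹(0.025) and F⁻¹(0.975).
Equivalently, 1/σ² ~ Gamma(6.6, rate = 28.9); invert its 0.975 and 0.025 quantiles.
Posterior mean ≈ 5.16, SD ≈ 2.41; a Normal approximation gives roughly [0.44, 9.88].
Exact: lower = 2.31; upper = 11.26.

[2.31, 11.26]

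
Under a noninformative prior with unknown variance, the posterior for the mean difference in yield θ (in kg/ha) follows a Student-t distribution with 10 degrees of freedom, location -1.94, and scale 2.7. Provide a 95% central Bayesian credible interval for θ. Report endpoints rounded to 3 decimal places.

The t_10 distribution is symmetric; the 95% interval is -1.94 ± t·2.7 with t_{0.975,10} = 2.228.
Half-width: 2.228 × 2.7 = 6.016.
-1.94 − 6.016 = -7.956; -1.94 + 6.016 = 4.076.

[-7.956, 4.076]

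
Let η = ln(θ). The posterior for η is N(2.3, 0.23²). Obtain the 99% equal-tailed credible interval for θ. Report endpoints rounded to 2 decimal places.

[5.52, 18.04]

On the log scale the 99% interval is 2.3 ± 2.576 × 0.23 = [1.7076, 2.8924].
Exponentiate: [e^1.7076, e^2.8924] = [5.52, 18.04].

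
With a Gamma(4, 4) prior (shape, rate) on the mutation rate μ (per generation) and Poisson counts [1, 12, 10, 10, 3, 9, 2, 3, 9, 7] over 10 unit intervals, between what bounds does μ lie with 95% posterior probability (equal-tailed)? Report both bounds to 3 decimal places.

[3.898, 6.237]

Posterior: Gamma(4+66, 4+10) = Gamma(70, 14) (shape, rate).
Equal-tailed 95% interval: Gamma(70, 14) quantiles at 0.025 and 0.975.
Posterior mean ≈ 5.000, SD ≈ 0.598; a Normal approximation gives roughly [3.829, 6.171].
Exact: lower = 3.898; upper = 6.237.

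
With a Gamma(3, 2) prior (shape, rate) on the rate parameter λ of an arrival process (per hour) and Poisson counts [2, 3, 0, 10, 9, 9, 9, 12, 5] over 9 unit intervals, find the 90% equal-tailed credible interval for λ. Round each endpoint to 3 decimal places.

[4.513, 6.863]

Posterior: Gamma(3+59, 2+9) = Gamma(62, 11) (shape, rate).
Equal-tailed 90% interval: Gamma(62, 11) quantiles at 0.05 and 0.95.
Posterior mean ≈ 5.636, SD ≈ 0.716; a Normal approximation gives roughly [4.459, 6.814].
Exact: lower = 4.513; upper = 6.863.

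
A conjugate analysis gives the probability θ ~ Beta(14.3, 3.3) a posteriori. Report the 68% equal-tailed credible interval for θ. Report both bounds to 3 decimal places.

[0.722, 0.902]

Posterior: Beta(14.3, 3.3).
Equal-tailed 68% interval: the 0.16 and 0.84 quantiles of Beta(14.3, 3.3).
Posterior mean ≈ 0.812, SD ≈ 0.091; a Normal approximation gives roughly [0.723, 0.902].
Exact: F⁻¹(0.16) = 0.722; F⁻¹(0.84) = 0.902.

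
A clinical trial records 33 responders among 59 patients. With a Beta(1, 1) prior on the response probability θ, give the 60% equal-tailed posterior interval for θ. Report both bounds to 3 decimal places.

[0.504, 0.611]

Posterior: Beta(1+33, 1+26) = Beta(34, 27).
Equal-tailed 60% interval: the 0.2 and 0.8 quantiles of Beta(34, 27).
Posterior mean ≈ 0.557, SD ≈ 0.063; a Normal approximation gives roughly [0.504, 0.610].
Exact: F⁻¹(0.2) = 0.504; F⁻¹(0.8) = 0.611.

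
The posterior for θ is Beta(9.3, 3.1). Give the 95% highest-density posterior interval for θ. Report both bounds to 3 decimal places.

[0.520, 0.957]

The posterior is unimodal and skewed, so the HPD interval has equal density at both endpoints and is the shortest 95% interval.
Solving f(0.520) = f(0.957) with F(0.957) − F(0.520) = 0.95 gives [0.520, 0.957].
For comparison, the equal-tailed interval is [0.487, 0.938]; the HPD is narrower and shifted toward the mode.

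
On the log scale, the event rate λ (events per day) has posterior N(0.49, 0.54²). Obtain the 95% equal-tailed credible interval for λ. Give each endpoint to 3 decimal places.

[0.566, 4.704]

On the log scale the 95% interval is 0.49 ± 1.960 × 0.54 = [-0.5684, 1.5484].
Exponentiate: [e^-0.5684, e^1.5484] = [0.566, 4.704].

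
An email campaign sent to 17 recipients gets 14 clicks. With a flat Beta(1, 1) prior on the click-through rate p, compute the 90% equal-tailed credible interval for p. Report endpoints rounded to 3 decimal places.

[0.623, 0.920]

Posterior: Beta(1+14, 1+3) = Beta(15, 4).
Equal-tailed 90% interval: the 0.05 and 0.95 quantiles of Beta(15, 4).
Posterior mean ≈ 0.789, SD ≈ 0.091; a Normal approximation gives roughly [0.640, 0.939].
Exact: F⁻¹(0.05) = 0.623; F⁻¹(0.95) = 0.920.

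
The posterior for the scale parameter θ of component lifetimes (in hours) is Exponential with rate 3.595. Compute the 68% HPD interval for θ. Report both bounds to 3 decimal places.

[0.000, 0.317]

The exponential density is strictly decreasing on [0, ∞), so the HPD interval is anchored at 0: [0, q] with P(θ ≤ q) = 0.68.
q = −ln(1 − 0.68) / 3.595 = 1.1394 / 3.595 = 0.317.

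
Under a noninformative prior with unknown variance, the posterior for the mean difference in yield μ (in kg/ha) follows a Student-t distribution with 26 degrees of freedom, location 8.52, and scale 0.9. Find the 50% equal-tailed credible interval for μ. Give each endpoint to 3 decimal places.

[7.904, 9.136]

The t_26 distribution is symmetric; the 50% interval is 8.52 ± t·0.9 with t_{0.75,26} = 0.684.
Half-width: 0.684 × 0.9 = 0.616.
8.52 − 0.616 = 7.904; 8.52 + 0.616 = 9.136.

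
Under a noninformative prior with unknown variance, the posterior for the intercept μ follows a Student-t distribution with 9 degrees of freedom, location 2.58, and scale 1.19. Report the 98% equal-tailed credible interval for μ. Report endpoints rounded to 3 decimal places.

[-0.778, 5.938]

The t_9 distribution is symmetric; the 98% interval is 2.58 ± t·1.19 with t_{0.99,9} = 2.821.
Half-width: 2.821 × 1.19 = 3.358.
2.58 − 3.358 = -0.778; 2.58 + 3.358 = 5.938.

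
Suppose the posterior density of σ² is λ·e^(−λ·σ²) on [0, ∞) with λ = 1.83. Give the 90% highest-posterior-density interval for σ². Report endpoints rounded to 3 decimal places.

The exponential density is strictly decreasing on [0, ∞), so the HPD interval is anchored at 0: [0, q] with P(σ² ≤ q) = 0.90.
q = −ln(1 − 0.90) / 1.83 = 2.3026 / 1.83 = 1.258.

[0.000, 1.258]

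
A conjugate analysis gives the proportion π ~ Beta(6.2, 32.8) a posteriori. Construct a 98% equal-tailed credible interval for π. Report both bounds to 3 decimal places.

[0.052, 0.316]

Posterior: Beta(6.2, 32.8).
Equal-tailed 98% interval: the 0.01 and 0.99 quantiles of Beta(6.2, 32.8).
Posterior mean ≈ 0.159, SD ≈ 0.058; a Normal approximation gives roughly [0.024, 0.293].
Exact: F⁻¹(0.01) = 0.052; F⁻¹(0.99) = 0.316.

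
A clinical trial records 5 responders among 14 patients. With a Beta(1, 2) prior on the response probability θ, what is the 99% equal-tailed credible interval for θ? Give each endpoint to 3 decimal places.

[0.109, 0.658]

Posterior: Beta(1+5, 2+9) = Beta(6, 11).
Equal-tailed 99% interval: the 0.005 and 0.995 quantiles of Beta(6, 11).
Posterior mean ≈ 0.353, SD ≈ 0.113; a Normal approximation gives roughly [0.063, 0.643].
Exact: F⁻¹(0.005) = 0.109; F⁻¹(0.995) = 0.658.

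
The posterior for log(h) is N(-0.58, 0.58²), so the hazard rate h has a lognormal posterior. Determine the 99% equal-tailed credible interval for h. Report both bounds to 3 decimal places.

On the log scale the 99% interval is -0.58 ± 2.576 × 0.58 = [-2.0740, 0.9140].
Exponentiate: [e^-2.0740, e^0.9140] = [0.126, 2.494].

[0.126, 2.494]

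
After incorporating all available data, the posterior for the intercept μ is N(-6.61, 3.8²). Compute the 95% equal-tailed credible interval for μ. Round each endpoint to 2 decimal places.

[-14.06, 0.84]

The posterior is symmetric, so the 95% equal-tailed interval is μ = -6.61 ± z·3.8 with z = 1.960.
Half-width: 1.960 × 3.8 = 7.45.
-6.61 − 7.45 = -14.06; -6.61 + 7.45 = 0.84.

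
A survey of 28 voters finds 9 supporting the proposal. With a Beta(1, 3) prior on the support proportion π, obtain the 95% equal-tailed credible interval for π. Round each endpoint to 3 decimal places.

[0.167, 0.480]

Posterior: Beta(1+9, 3+19) = Beta(10, 22).
Equal-tailed 95% interval: the 0.025 and 0.975 quantiles of Beta(10, 22).
Posterior mean ≈ 0.312, SD ≈ 0.081; a Normal approximation gives roughly [0.154, 0.471].
Exact: F⁻¹(0.025) = 0.167; F⁻¹(0.975) = 0.480.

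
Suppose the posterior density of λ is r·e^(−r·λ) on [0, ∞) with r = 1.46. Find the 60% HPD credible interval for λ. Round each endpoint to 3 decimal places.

[0.000, 0.628]

The exponential density is strictly decreasing on [0, ∞), so the HPD interval is anchored at 0: [0, q] with P(λ ≤ q) = 0.60.
q = −ln(1 − 0.60) / 1.46 = 0.9163 / 1.46 = 0.628.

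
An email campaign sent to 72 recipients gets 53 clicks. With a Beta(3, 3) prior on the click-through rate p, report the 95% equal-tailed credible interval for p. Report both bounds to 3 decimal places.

[0.614, 0.812]

Posterior: Beta(3+53, 3+19) = Beta(56, 22).
Equal-tailed 95% interval: the 0.025 and 0.975 quantiles of Beta(56, 22).
Posterior mean ≈ 0.718, SD ≈ 0.051; a Normal approximation gives roughly [0.619, 0.817].
Exact: F⁻¹(0.025) = 0.614; F⁻¹(0.975) = 0.812.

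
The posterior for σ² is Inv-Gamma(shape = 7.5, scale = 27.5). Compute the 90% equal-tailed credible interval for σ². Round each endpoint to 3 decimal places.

[2.200, 7.575]

Inverse-Gamma(7.5, 27.5) quantiles: F⁻¹(0.05) and F⁻¹(0.95).
Equivalently, 1/σ² ~ Gamma(7.5, rate = 27.5); invert its 0.95 and 0.05 quantiles.
Posterior mean ≈ 4.231, SD ≈ 1.804; a Normal approximation gives roughly [1.263, 7.198].
Exact: lower = 2.200; upper = 7.575.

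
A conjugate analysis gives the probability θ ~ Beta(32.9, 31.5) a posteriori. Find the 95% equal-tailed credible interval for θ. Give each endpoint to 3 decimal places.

[0.390, 0.631]

Posterior: Beta(32.9, 31.5).
Equal-tailed 95% interval: the 0.025 and 0.975 quantiles of Beta(32.9, 31.5).
Posterior mean ≈ 0.511, SD ≈ 0.062; a Normal approximation gives roughly [0.390, 0.632].
Exact: F⁻¹(0.025) = 0.390; F⁻¹(0.975) = 0.631.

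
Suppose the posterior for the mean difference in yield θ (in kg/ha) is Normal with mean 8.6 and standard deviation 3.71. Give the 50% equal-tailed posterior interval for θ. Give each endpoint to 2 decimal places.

[6.10, 11.10]

The posterior is symmetric, so the 50% equal-tailed interval is θ = 8.6 ± z·3.71 with z = 0.674.
Half-width: 0.674 × 3.71 = 2.50.
8.6 − 2.50 = 6.10; 8.6 + 2.50 = 11.10.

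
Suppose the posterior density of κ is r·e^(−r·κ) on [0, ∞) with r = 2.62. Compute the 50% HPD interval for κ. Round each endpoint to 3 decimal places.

[0.000, 0.265]

The exponential density is strictly decreasing on [0, ∞), so the HPD interval is anchored at 0: [0, q] with P(κ ≤ q) = 0.50.
q = −ln(1 − 0.50) / 2.62 = 0.6931 / 2.62 = 0.265.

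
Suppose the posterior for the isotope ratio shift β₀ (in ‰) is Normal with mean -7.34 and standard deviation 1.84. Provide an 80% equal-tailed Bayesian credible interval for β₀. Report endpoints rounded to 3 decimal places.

[-9.698, -4.982]

The posterior is symmetric, so the 80% equal-tailed interval is β₀ = -7.34 ± z·1.84 with z = 1.282.
Half-width: 1.282 × 1.84 = 2.358.
-7.34 − 2.358 = -9.698; -7.34 + 2.358 = -4.982.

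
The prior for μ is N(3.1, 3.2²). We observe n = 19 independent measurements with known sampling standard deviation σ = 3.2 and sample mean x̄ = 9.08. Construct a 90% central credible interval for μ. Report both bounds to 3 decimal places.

[7.604, 9.958]

Posterior precision = 1/3.2² + 19/3.2² = 0.0977 + 1.8555 = 1.9531, so posterior SD = 0.7155.
Posterior mean = (3.1/3.2² + 19·9.08/3.2²) / 1.9531 = 8.7810.
Interval: 8.7810 ± 1.645 × 0.7155 → [7.604, 9.958].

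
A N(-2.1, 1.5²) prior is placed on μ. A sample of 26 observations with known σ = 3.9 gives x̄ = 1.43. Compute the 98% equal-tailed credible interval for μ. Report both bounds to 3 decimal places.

Posterior precision = 1/1.5² + 26/3.9² = 0.4444 + 1.7094 = 2.1538, so posterior SD = 0.6814.
Posterior mean = (-2.1/1.5² + 26·1.43/3.9²) / 2.1538 = 0.7016.
Interval: 0.7016 ± 2.326 × 0.6814 → [-0.884, 2.287].

[-0.884, 2.287]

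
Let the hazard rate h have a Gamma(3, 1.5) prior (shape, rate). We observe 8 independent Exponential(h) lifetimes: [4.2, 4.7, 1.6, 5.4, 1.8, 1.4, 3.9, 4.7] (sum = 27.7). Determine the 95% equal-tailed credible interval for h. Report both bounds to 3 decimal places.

Posterior: Gamma(3+8, 1.5+27.7) = Gamma(11, 29.2) (shape, rate).
Equal-tailed 95% interval: Gamma(11, 29.2) quantiles at 0.025 and 0.975.
Posterior mean ≈ 0.377, SD ≈ 0.114; a Normal approximation gives roughly [0.154, 0.599].
Exact: lower = 0.188; upper = 0.630.

[0.188, 0.630]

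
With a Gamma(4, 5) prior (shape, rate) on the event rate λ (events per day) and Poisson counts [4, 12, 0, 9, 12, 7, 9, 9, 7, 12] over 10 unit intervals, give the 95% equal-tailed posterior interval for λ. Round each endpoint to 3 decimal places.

Posterior: Gamma(4+81, 5+10) = Gamma(85, 15) (shape, rate).
Equal-tailed 95% interval: Gamma(85, 15) quantiles at 0.025 and 0.975.
Posterior mean ≈ 5.667, SD ≈ 0.615; a Normal approximation gives roughly [4.462, 6.871].
Exact: lower = 4.526; upper = 6.933.

[4.526, 6.933]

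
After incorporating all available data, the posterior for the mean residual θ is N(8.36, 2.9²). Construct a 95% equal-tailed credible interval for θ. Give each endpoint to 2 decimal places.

[2.68, 14.04]

The posterior is symmetric, so the 95% equal-tailed interval is θ = 8.36 ± z·2.9 with z = 1.960.
Half-width: 1.960 × 2.9 = 5.68.
8.36 − 5.68 = 2.68; 8.36 + 5.68 = 14.04.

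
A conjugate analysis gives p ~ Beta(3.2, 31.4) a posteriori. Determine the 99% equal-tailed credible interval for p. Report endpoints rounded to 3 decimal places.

[0.012, 0.257]

Posterior: Beta(3.2, 31.4).
Equal-tailed 99% interval: the 0.005 and 0.995 quantiles of Beta(3.2, 31.4).
Posterior mean ≈ 0.092, SD ≈ 0.049; a Normal approximation gives roughly [-0.033, 0.218].
Exact: F⁻¹(0.005) = 0.012; F⁻¹(0.995) = 0.257.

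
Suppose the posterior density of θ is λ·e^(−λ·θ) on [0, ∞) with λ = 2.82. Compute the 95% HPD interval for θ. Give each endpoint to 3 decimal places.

[0.000, 1.062]

The exponential density is strictly decreasing on [0, ∞), so the HPD interval is anchored at 0: [0, q] with P(θ ≤ q) = 0.95.
q = −ln(1 − 0.95) / 2.82 = 2.9957 / 2.82 = 1.062.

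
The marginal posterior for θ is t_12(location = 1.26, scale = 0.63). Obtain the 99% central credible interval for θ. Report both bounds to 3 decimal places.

The t_12 distribution is symmetric; the 99% interval is 1.26 ± t·0.63 with t_{0.995,12} = 3.055.
Half-width: 3.055 × 0.63 = 1.924.
1.26 − 1.924 = -0.664; 1.26 + 1.924 = 3.184.

[-0.664, 3.184]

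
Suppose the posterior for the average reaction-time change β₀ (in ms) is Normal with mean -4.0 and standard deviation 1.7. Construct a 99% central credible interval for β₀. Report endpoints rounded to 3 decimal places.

The posterior is symmetric, so the 99% equal-tailed interval is β₀ = -4.0 ± z·1.7 with z = 2.576.
Half-width: 2.576 × 1.7 = 4.379.
-4.0 − 4.379 = -8.379; -4.0 + 4.379 = 0.379.

[-8.379, 0.379]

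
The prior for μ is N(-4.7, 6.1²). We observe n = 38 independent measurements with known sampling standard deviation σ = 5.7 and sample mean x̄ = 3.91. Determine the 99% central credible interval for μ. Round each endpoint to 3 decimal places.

Posterior precision = 1/6.1² + 38/5.7² = 0.0269 + 1.1696 = 1.1965, so posterior SD = 0.9142.
Posterior mean = (-4.7/6.1² + 38·3.91/5.7²) / 1.1965 = 3.7166.
Interval: 3.7166 ± 2.576 × 0.9142 → [1.362, 6.071].

[1.362, 6.071]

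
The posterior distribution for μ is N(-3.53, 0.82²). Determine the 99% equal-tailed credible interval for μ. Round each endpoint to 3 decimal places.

[-5.642, -1.418]

The posterior is symmetric, so the 99% equal-tailed interval is μ = -3.53 ± z·0.82 with z = 2.576.
Half-width: 2.576 × 0.82 = 2.112.
-3.53 − 2.112 = -5.642; -3.53 + 2.112 = -1.418.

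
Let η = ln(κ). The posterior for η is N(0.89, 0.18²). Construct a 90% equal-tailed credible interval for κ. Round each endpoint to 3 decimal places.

On the log scale the 90% interval is 0.89 ± 1.645 × 0.18 = [0.5939, 1.1861].
Exponentiate: [e^0.5939, e^1.1861] = [1.811, 3.274].

[1.811, 3.274]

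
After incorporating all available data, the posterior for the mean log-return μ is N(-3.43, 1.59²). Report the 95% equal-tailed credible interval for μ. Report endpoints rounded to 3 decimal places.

The posterior is symmetric, so the 95% equal-tailed interval is μ = -3.43 ± z·1.59 with z = 1.960.
Half-width: 1.960 × 1.59 = 3.116.
-3.43 − 3.116 = -6.546; -3.43 + 3.116 = -0.314.

[-6.546, -0.314]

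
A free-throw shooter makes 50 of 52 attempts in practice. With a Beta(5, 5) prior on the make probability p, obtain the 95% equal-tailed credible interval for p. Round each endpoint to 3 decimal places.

[0.798, 0.953]

Posterior: Beta(5+50, 5+2) = Beta(55, 7).
Equal-tailed 95% interval: the 0.025 and 0.975 quantiles of Beta(55, 7).
Posterior mean ≈ 0.887, SD ≈ 0.040; a Normal approximation gives roughly [0.809, 0.965].
Exact: F⁻¹(0.025) = 0.798; F⁻¹(0.975) = 0.953.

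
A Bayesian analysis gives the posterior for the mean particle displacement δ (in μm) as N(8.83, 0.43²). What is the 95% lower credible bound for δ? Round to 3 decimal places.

8.123

Need L with P(δ ≥ L) = 0.95: L = 8.83 − z_{0.05}·0.43.
z = 1.645; L = 8.83 − 1.645 × 0.43 = 8.123.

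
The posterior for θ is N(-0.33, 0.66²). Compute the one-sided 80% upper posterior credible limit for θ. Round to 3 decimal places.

Need U with P(θ ≤ U) = 0.80: U = -0.33 + z_{0.2}·0.66.
z = 0.842; U = -0.33 + 0.842 × 0.66 = 0.225.

0.225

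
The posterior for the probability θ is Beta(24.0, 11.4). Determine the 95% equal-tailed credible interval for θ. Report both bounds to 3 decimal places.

[0.518, 0.819]

Posterior: Beta(24.0, 11.4).
Equal-tailed 95% interval: the 0.025 and 0.975 quantiles of Beta(24.0, 11.4).
Posterior mean ≈ 0.678, SD ≈ 0.077; a Normal approximation gives roughly [0.526, 0.830].
Exact: F⁻¹(0.025) = 0.518; F⁻¹(0.975) = 0.819.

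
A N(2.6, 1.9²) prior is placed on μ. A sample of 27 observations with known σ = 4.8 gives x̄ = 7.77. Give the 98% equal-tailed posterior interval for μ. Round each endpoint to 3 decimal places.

[4.849, 8.714]

Posterior precision = 1/1.9² + 27/4.8² = 0.2770 + 1.1719 = 1.4489, so posterior SD = 0.8308.
Posterior mean = (2.6/1.9² + 27·7.77/4.8²) / 1.4489 = 6.7816.
Interval: 6.7816 ± 2.326 × 0.8308 → [4.849, 8.714].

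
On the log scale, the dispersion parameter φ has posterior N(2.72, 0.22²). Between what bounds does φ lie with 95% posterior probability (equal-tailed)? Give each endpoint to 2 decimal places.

On the log scale the 95% interval is 2.72 ± 1.960 × 0.22 = [2.2888, 3.1512].
Exponentiate: [e^2.2888, e^3.1512] = [9.86, 23.36].

[9.86, 23.36]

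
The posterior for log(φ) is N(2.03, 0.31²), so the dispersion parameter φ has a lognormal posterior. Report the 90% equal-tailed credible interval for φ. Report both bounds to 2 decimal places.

[4.57, 12.68]

On the log scale the 90% interval is 2.03 ± 1.645 × 0.31 = [1.5201, 2.5399].
Exponentiate: [e^1.5201, e^2.5399] = [4.57, 12.68].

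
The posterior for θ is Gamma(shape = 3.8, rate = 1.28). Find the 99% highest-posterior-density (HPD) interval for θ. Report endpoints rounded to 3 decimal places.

[0.259, 7.668]

The posterior is unimodal and skewed, so the HPD interval has equal density at both endpoints and is the shortest 99% interval.
Solving f(0.259) = f(7.668) with F(7.668) − F(0.259) = 0.99 gives [0.259, 7.668].
For comparison, the equal-tailed interval is [0.468, 8.316]; the HPD is narrower and shifted toward the mode.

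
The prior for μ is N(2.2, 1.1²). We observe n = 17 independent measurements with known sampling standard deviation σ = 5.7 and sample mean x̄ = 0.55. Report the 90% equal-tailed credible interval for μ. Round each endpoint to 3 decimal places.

[0.145, 2.976]

Posterior precision = 1/1.1² + 17/5.7² = 0.8264 + 0.5232 = 1.3497, so posterior SD = 0.8608.
Posterior mean = (2.2/1.1² + 17·0.55/5.7²) / 1.3497 = 1.5603.
Interval: 1.5603 ± 1.645 × 0.8608 → [0.145, 2.976].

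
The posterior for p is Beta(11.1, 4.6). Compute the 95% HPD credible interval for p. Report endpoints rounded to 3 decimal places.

[0.489, 0.911]

The posterior is unimodal and skewed, so the HPD interval has equal density at both endpoints and is the shortest 95% interval.
Solving f(0.489) = f(0.911) with F(0.911) − F(0.489) = 0.95 gives [0.489, 0.911].
For comparison, the equal-tailed interval is [0.468, 0.896]; the HPD is narrower and shifted toward the mode.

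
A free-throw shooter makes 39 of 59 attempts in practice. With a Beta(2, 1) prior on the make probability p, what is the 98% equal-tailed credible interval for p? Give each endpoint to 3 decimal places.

[0.516, 0.791]

Posterior: Beta(2+39, 1+20) = Beta(41, 21).
Equal-tailed 98% interval: the 0.01 and 0.99 quantiles of Beta(41, 21).
Posterior mean ≈ 0.661, SD ≈ 0.060; a Normal approximation gives roughly [0.523, 0.800].
Exact: F⁻¹(0.01) = 0.516; F⁻¹(0.99) = 0.791.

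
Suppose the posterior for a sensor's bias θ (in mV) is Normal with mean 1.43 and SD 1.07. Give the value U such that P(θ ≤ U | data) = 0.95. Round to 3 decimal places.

3.190

Need U with P(θ ≤ U) = 0.95: U = 1.43 + z_{0.05}·1.07.
z = 1.645; U = 1.43 + 1.645 × 1.07 = 3.190.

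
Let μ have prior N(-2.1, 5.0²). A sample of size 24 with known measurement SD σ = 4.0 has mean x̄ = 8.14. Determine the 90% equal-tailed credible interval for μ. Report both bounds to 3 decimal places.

[6.549, 9.199]

Posterior precision = 1/5.0² + 24/4.0² = 0.0400 + 1.5000 = 1.5400, so posterior SD = 0.8058.
Posterior mean = (-2.1/5.0² + 24·8.14/4.0²) / 1.5400 = 7.8740.
Interval: 7.8740 ± 1.645 × 0.8058 → [6.549, 9.199].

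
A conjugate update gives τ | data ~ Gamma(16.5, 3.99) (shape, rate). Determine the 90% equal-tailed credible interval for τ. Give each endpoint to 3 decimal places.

Posterior: Gamma(shape 16.5, rate 3.99).
Equal-tailed 90% interval: Gamma(16.5, 3.99) quantiles at 0.05 and 0.95.
Posterior mean ≈ 4.135, SD ≈ 1.018; a Normal approximation gives roughly [2.461, 5.810].
Exact: lower = 2.615; upper = 5.940.

[2.615, 5.940]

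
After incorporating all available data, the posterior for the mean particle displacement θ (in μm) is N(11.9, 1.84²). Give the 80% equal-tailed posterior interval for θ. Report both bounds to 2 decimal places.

[9.54, 14.26]

The posterior is symmetric, so the 80% equal-tailed interval is θ = 11.9 ± z·1.84 with z = 1.282.
Half-width: 1.282 × 1.84 = 2.36.
11.9 − 2.36 = 9.54; 11.9 + 2.36 = 14.26.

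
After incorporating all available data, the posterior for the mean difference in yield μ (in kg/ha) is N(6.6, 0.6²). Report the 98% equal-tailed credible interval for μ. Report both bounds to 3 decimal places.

[5.204, 7.996]

The posterior is symmetric, so the 98% equal-tailed interval is μ = 6.6 ± z·0.6 with z = 2.326.
Half-width: 2.326 × 0.6 = 1.396.
6.6 − 1.396 = 5.204; 6.6 + 1.396 = 7.996.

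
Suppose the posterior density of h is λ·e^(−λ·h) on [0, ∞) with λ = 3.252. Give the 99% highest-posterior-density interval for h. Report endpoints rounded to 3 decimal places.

The exponential density is strictly decreasing on [0, ∞), so the HPD interval is anchored at 0: [0, q] with P(h ≤ q) = 0.99.
q = −ln(1 − 0.99) / 3.252 = 4.6052 / 3.252 = 1.416.

[0.000, 1.416]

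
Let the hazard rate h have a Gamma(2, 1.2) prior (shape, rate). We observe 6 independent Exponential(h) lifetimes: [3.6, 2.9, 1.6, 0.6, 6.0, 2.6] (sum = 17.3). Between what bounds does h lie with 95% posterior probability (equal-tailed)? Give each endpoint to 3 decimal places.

Posterior: Gamma(2+6, 1.2+17.3) = Gamma(8, 18.5) (shape, rate).
Equal-tailed 95% interval: Gamma(8, 18.5) quantiles at 0.025 and 0.975.
Posterior mean ≈ 0.432, SD ≈ 0.153; a Normal approximation gives roughly [0.133, 0.732].
Exact: lower = 0.187; upper = 0.780.

[0.187, 0.780]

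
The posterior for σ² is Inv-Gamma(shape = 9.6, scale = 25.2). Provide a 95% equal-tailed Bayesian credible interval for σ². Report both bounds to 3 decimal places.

[1.522, 5.574]

Inverse-Gamma(9.6, 25.2) quantiles: F⁻¹(0.025) and F⁻¹(0.975).
Equivalently, 1/σ² ~ Gamma(9.6, rate = 25.2); invert its 0.975 and 0.025 quantiles.
Posterior mean ≈ 2.930, SD ≈ 1.063; a Normal approximation gives roughly [0.847, 5.013].
Exact: lower = 1.522; upper = 5.574.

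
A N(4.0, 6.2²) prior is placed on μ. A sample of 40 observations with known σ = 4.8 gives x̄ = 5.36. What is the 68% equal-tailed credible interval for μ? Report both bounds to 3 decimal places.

[4.591, 6.089]

Posterior precision = 1/6.2² + 40/4.8² = 0.0260 + 1.7361 = 1.7621, so posterior SD = 0.7533.
Posterior mean = (4.0/6.2² + 40·5.36/4.8²) / 1.7621 = 5.3399.
Interval: 5.3399 ± 0.994 × 0.7533 → [4.591, 6.089].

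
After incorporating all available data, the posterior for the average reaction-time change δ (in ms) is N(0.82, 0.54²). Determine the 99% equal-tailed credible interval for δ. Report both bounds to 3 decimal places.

[-0.571, 2.211]

The posterior is symmetric, so the 99% equal-tailed interval is δ = 0.82 ± z·0.54 with z = 2.576.
Half-width: 2.576 × 0.54 = 1.391.
0.82 − 1.391 = -0.571; 0.82 + 1.391 = 2.211.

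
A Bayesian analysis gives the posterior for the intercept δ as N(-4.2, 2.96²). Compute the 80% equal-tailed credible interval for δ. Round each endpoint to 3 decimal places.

[-7.993, -0.407]

The posterior is symmetric, so the 80% equal-tailed interval is δ = -4.2 ± z·2.96 with z = 1.282.
Half-width: 1.282 × 2.96 = 3.793.
-4.2 − 3.793 = -7.993; -4.2 + 3.793 = -0.407.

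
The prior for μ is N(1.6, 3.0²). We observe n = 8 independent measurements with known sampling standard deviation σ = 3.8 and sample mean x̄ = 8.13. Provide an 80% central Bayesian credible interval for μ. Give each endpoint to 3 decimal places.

[5.468, 8.611]

Posterior precision = 1/3.0² + 8/3.8² = 0.1111 + 0.5540 = 0.6651, so posterior SD = 1.2262.
Posterior mean = (1.6/3.0² + 8·8.13/3.8²) / 0.6651 = 7.0391.
Interval: 7.0391 ± 1.282 × 1.2262 → [5.468, 8.611].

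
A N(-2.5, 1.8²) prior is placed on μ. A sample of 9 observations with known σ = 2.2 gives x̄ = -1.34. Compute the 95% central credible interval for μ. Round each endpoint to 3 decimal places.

Posterior precision = 1/1.8² + 9/2.2² = 0.3086 + 1.8595 = 2.1681, so posterior SD = 0.6791.
Posterior mean = (-2.5/1.8² + 9·-1.34/2.2²) / 2.1681 = -1.5051.
Interval: -1.5051 ± 1.960 × 0.6791 → [-2.836, -0.174].

[-2.836, -0.174]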